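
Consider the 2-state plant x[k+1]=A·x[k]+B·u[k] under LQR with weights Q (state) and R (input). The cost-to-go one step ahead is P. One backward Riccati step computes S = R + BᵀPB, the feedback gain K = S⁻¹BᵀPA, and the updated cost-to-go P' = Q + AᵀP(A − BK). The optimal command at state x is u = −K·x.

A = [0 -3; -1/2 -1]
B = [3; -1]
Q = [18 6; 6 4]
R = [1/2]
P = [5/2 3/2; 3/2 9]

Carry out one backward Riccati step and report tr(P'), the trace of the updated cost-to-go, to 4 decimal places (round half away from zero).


56.6060

BᵀP = [6.0000 -4.5000]
S = R + BᵀPB = [1/2] + [22.5000] = [23.0000]
BᵀPA = [2.2500 -13.5000]
K = S⁻¹·BᵀPA = [0.0978 -0.5870]
A−BK = [-0.2935 -1.2391; -0.4022 -1.5870]
AᵀP(A−BK) = [2.0299 8.0707; 8.0707 32.5761]
P' = Q + AᵀP(A−BK) = [20.0299 14.0707; 14.0707 36.5761]
tr(P') = 56.6060


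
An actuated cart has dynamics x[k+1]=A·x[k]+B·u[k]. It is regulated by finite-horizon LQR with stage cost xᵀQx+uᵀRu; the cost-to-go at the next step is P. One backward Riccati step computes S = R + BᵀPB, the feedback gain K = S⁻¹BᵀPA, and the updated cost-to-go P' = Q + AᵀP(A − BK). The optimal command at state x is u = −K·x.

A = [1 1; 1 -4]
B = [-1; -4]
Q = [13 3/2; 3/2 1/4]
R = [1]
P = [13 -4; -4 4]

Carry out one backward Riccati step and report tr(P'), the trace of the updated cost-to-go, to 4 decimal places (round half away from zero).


BᵀP = [3.0000 -12.0000]
S = R + BᵀPB = [1] + [45.0000] = [46.0000]
BᵀPA = [-9.0000 51.0000]
K = S⁻¹·BᵀPA = [-0.1957 1.1087]
A−BK = [0.8043 2.1087; 0.2174 0.4348]
AᵀP(A−BK) = [7.2391 18.9783; 18.9783 52.4565]
P' = Q + AᵀP(A−BK) = [20.2391 20.4783; 20.4783 52.7065]
tr(P') = 72.9457

72.9457


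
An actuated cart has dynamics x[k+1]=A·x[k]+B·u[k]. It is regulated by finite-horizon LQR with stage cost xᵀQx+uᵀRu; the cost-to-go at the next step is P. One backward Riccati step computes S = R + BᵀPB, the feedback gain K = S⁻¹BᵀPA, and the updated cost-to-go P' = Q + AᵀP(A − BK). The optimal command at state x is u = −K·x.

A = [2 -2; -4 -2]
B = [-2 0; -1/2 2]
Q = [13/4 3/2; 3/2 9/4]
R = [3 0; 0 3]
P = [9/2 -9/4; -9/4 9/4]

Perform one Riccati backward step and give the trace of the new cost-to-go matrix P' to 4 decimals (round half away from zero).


22.7367

BᵀP = [-7.8750 3.3750; -4.5000 4.5000]
S = R + BᵀPB = [3 0; 0 3] + [14.0625 6.7500; 6.7500 9.0000] = [17.0625 6.7500; 6.7500 12.0000]
BᵀPA = [-29.2500 9.0000; -27.0000 0.0000]
K = S⁻¹·BᵀPA = [-1.0601 0.6784; -1.6537 -0.3816]
A−BK = [-0.1201 -0.6431; -1.2226 -0.8975]
AᵀP(A−BK) = [14.3428 0.5406; 0.5406 2.8940]
P' = Q + AᵀP(A−BK) = [17.5928 2.0406; 2.0406 5.1440]
tr(P') = 22.7367


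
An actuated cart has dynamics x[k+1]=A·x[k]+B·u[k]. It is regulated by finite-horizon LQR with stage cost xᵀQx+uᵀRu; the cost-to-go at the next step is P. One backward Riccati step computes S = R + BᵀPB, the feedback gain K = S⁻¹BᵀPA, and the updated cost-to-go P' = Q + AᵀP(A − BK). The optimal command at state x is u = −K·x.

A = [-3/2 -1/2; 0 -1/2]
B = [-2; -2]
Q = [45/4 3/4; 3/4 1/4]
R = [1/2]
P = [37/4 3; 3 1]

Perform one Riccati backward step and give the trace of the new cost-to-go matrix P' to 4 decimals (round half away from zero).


11.7242

BᵀP = [-24.5000 -8.0000]
S = R + BᵀPB = [1/2] + [65.0000] = [65.5000]
BᵀPA = [36.7500 16.2500]
K = S⁻¹·BᵀPA = [0.5611 0.2481]
A−BK = [-0.3779 -0.0038; 1.1221 -0.0038]
AᵀP(A−BK) = [0.1932 0.0701; 0.0701 0.0310]
P' = Q + AᵀP(A−BK) = [11.4432 0.8201; 0.8201 0.2810]
tr(P') = 11.7242


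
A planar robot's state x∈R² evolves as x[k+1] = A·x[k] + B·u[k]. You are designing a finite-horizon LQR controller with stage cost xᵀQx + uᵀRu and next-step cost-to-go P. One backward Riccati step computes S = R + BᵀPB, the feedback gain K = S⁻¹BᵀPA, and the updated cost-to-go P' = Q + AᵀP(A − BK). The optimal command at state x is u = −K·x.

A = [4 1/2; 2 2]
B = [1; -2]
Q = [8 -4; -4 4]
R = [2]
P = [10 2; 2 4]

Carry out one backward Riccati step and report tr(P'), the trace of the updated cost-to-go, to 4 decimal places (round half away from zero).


BᵀP = [6.0000 -6.0000]
S = R + BᵀPB = [2] + [18.0000] = [20.0000]
BᵀPA = [12.0000 -9.0000]
K = S⁻¹·BᵀPA = [0.6000 -0.4500]
A−BK = [3.4000 0.9500; 3.2000 1.1000]
AᵀP(A−BK) = [200.8000 59.4000; 59.4000 18.4500]
P' = Q + AᵀP(A−BK) = [208.8000 55.4000; 55.4000 22.4500]
tr(P') = 231.2500

231.2500


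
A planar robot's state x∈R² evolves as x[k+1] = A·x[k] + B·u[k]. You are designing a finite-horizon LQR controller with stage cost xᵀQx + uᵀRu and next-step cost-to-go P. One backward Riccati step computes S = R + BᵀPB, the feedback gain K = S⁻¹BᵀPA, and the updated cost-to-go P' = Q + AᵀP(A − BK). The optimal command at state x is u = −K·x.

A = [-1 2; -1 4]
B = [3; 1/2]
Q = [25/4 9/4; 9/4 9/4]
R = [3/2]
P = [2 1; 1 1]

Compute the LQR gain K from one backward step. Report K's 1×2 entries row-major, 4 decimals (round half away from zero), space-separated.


BᵀP = [6.5000 3.5000]
S = R + BᵀPB = [3/2] + [21.2500] = [22.7500]
BᵀPA = [-10.0000 27.0000]
K = S⁻¹·BᵀPA = [-0.4396 1.1868]
A−BK = [0.3187 -1.5604; -0.7802 3.4066]
AᵀP(A−BK) = [0.6044 -2.1319; -2.1319 7.9560]
P' = Q + AᵀP(A−BK) = [6.8544 0.1181; 0.1181 10.2060]
tr(P') = 17.0604

-0.4396 1.1868


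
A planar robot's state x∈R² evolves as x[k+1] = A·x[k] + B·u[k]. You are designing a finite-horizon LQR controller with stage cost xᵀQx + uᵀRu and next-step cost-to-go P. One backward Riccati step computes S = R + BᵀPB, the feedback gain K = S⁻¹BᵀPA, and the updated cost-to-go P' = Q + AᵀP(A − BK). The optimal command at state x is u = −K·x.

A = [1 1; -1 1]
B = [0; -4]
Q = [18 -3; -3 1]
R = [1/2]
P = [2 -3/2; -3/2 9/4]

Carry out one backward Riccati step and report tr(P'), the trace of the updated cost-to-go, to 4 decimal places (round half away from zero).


21.0890

BᵀP = [6.0000 -9.0000]
S = R + BᵀPB = [1/2] + [36.0000] = [36.5000]
BᵀPA = [15.0000 -3.0000]
K = S⁻¹·BᵀPA = [0.4110 -0.0822]
A−BK = [1.0000 1.0000; 0.6438 0.6712]
AᵀP(A−BK) = [1.0856 0.9829; 0.9829 1.0034]
P' = Q + AᵀP(A−BK) = [19.0856 -2.0171; -2.0171 2.0034]
tr(P') = 21.0890


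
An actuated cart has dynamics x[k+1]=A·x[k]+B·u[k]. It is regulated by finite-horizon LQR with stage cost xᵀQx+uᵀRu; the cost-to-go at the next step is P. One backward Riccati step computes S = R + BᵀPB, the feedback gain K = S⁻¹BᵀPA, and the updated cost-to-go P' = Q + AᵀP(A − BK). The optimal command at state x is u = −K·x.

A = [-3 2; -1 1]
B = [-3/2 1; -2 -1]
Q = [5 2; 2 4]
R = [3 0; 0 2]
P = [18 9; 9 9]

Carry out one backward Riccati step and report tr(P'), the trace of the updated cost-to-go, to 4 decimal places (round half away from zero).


BᵀP = [-45.0000 -31.5000; 9.0000 0.0000]
S = R + BᵀPB = [3 0; 0 2] + [130.5000 -13.5000; -13.5000 9.0000] = [133.5000 -13.5000; -13.5000 11.0000]
BᵀPA = [166.5000 -121.5000; -27.0000 18.0000]
K = S⁻¹·BᵀPA = [1.1405 -0.8501; -1.0548 0.5930]
A−BK = [-0.2344 0.1318; 0.2262 -0.1073]
AᵀP(A−BK) = [6.6227 -4.4397; -4.4397 3.0332]
P' = Q + AᵀP(A−BK) = [11.6227 -2.4397; -2.4397 7.0332]
tr(P') = 18.6560

18.6560


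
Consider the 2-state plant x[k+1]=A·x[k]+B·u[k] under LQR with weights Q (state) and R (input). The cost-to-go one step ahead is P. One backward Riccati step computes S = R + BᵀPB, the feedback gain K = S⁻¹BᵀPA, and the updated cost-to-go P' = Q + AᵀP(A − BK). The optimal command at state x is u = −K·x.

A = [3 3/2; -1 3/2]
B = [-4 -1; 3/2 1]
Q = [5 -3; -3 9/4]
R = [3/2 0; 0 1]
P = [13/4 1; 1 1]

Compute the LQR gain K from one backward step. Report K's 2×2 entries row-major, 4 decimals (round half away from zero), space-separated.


-0.7068 -0.6190 -0.1195 0.6757

BᵀP = [-11.5000 -2.5000; -2.2500 0.0000]
S = R + BᵀPB = [3/2 0; 0 1] + [42.2500 9.0000; 9.0000 2.2500] = [43.7500 9.0000; 9.0000 3.2500]
BᵀPA = [-32.0000 -21.0000; -6.7500 -3.3750]
K = S⁻¹·BᵀPA = [-0.7068 -0.6190; -0.1195 0.6757]
A−BK = [0.0531 -0.3003; 0.1798 1.7528]
AᵀP(A−BK) = [0.8243 0.8779; 0.8779 3.3440]
P' = Q + AᵀP(A−BK) = [5.8243 -2.1221; -2.1221 5.5940]
tr(P') = 11.4183


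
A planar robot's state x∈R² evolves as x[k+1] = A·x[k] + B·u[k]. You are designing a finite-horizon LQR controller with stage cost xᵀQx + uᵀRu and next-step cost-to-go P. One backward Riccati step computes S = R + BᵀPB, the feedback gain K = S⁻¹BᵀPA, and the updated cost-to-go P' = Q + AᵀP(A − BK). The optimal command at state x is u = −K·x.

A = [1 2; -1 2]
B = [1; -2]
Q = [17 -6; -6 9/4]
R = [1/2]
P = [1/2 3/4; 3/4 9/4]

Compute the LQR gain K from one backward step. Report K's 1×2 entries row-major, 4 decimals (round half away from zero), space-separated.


0.3929 -1.3571

BᵀP = [-1.0000 -3.7500]
S = R + BᵀPB = [1/2] + [6.5000] = [7.0000]
BᵀPA = [2.7500 -9.5000]
K = S⁻¹·BᵀPA = [0.3929 -1.3571]
A−BK = [0.6071 3.3571; -0.2143 -0.7143]
AᵀP(A−BK) = [0.1696 0.2321; 0.2321 4.1071]
P' = Q + AᵀP(A−BK) = [17.1696 -5.7679; -5.7679 6.3571]
tr(P') = 23.5268


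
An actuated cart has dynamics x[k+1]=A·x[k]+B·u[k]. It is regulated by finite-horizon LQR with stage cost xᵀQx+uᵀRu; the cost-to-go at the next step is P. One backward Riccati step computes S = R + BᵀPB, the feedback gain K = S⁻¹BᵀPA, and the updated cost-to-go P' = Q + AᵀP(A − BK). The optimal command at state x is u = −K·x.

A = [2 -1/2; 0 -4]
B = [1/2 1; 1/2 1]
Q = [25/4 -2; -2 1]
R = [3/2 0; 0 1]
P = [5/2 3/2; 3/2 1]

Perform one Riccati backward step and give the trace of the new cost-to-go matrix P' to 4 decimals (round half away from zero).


11.6032

BᵀP = [2.0000 1.2500; 4.0000 2.5000]
S = R + BᵀPB = [3/2 0; 0 1] + [1.6250 3.2500; 3.2500 6.5000] = [3.1250 3.2500; 3.2500 7.5000]
BᵀPA = [4.0000 -6.0000; 8.0000 -12.0000]
K = S⁻¹·BᵀPA = [0.3107 -0.4660; 0.9320 -1.3981]
A−BK = [0.9126 1.1311; -1.0874 -2.3689]
AᵀP(A−BK) = [1.3010 -1.4515; -1.4515 3.0522]
P' = Q + AᵀP(A−BK) = [7.5510 -3.4515; -3.4515 4.0522]
tr(P') = 11.6032


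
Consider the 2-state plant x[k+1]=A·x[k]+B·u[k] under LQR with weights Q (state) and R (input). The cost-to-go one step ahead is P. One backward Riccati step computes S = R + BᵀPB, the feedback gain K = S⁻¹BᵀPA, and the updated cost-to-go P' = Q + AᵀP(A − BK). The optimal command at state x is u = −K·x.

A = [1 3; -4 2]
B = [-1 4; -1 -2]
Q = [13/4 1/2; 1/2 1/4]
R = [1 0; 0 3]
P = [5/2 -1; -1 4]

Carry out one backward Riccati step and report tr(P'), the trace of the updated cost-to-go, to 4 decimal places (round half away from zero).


BᵀP = [-1.5000 -3.0000; 12.0000 -12.0000]
S = R + BᵀPB = [1 0; 0 3] + [4.5000 0.0000; 0.0000 72.0000] = [5.5000 0.0000; 0.0000 75.0000]
BᵀPA = [10.5000 -10.5000; 60.0000 12.0000]
K = S⁻¹·BᵀPA = [1.9091 -1.9091; 0.8000 0.1600]
A−BK = [-0.2909 0.4509; -0.4909 0.4109]
AᵀP(A−BK) = [6.4545 -4.0545; -4.0545 4.5345]
P' = Q + AᵀP(A−BK) = [9.7045 -3.5545; -3.5545 4.7845]
tr(P') = 14.4891

14.4891


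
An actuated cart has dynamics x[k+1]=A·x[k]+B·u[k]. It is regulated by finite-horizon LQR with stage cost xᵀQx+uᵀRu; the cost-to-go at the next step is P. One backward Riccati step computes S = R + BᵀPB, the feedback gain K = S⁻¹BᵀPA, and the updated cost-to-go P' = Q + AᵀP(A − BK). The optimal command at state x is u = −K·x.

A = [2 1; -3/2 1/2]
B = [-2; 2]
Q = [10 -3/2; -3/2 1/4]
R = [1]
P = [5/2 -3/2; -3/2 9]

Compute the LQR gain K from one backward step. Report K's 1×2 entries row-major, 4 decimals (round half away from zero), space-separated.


-0.8051 0.0424

BᵀP = [-8.0000 21.0000]
S = R + BᵀPB = [1] + [58.0000] = [59.0000]
BᵀPA = [-47.5000 2.5000]
K = S⁻¹·BᵀPA = [-0.8051 0.0424]
A−BK = [0.3898 1.0847; 0.1102 0.4153]
AᵀP(A−BK) = [1.0085 1.0127; 1.0127 3.1441]
P' = Q + AᵀP(A−BK) = [11.0085 -0.4873; -0.4873 3.3941]
tr(P') = 14.4025


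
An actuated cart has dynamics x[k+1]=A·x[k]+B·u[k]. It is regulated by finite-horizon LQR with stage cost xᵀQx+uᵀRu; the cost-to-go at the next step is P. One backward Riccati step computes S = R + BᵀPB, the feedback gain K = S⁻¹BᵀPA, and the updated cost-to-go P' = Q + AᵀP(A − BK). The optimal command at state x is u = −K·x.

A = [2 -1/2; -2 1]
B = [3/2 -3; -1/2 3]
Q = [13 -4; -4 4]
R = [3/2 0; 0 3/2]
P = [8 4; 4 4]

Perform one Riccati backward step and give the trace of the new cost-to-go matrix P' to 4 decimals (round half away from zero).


18.0375

BᵀP = [10.0000 4.0000; -12.0000 0.0000]
S = R + BᵀPB = [3/2 0; 0 3/2] + [13.0000 -18.0000; -18.0000 36.0000] = [14.5000 -18.0000; -18.0000 37.5000]
BᵀPA = [12.0000 -1.0000; -24.0000 6.0000]
K = S⁻¹·BᵀPA = [0.0819 0.3208; -0.6007 0.3140]
A−BK = [0.0751 -0.0392; -0.1570 0.2184]
AᵀP(A−BK) = [0.6007 -0.3140; -0.3140 0.4369]
P' = Q + AᵀP(A−BK) = [13.6007 -4.3140; -4.3140 4.4369]
tr(P') = 18.0375


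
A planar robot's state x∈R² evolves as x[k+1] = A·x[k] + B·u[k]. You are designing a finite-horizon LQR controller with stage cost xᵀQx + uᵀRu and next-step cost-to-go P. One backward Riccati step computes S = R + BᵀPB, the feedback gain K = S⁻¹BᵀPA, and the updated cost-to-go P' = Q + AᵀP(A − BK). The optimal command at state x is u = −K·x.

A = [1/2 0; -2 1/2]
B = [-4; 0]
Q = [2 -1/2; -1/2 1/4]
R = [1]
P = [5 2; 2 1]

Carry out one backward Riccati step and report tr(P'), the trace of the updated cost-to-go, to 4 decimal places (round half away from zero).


3.1080

BᵀP = [-20.0000 -8.0000]
S = R + BᵀPB = [1] + [80.0000] = [81.0000]
BᵀPA = [6.0000 -4.0000]
K = S⁻¹·BᵀPA = [0.0741 -0.0494]
A−BK = [0.7963 -0.1975; -2.0000 0.5000]
AᵀP(A−BK) = [0.8056 -0.2037; -0.2037 0.0525]
P' = Q + AᵀP(A−BK) = [2.8056 -0.7037; -0.7037 0.3025]
tr(P') = 3.1080


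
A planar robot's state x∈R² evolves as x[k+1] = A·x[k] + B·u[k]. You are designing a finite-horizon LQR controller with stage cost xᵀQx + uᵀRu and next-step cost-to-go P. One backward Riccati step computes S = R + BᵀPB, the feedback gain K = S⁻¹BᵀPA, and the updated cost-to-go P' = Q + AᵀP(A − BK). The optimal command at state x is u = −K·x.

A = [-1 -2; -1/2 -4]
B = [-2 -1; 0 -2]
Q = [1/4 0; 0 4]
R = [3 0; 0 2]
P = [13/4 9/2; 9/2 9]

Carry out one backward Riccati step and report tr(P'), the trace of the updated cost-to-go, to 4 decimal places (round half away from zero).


BᵀP = [-6.5000 -9.0000; -12.2500 -22.5000]
S = R + BᵀPB = [3 0; 0 2] + [13.0000 24.5000; 24.5000 57.2500] = [16.0000 24.5000; 24.5000 59.2500]
BᵀPA = [11.0000 49.0000; 23.5000 114.5000]
K = S⁻¹·BᵀPA = [0.2185 0.2818; 0.3063 1.8160]
A−BK = [-0.2566 0.3796; 0.1125 -0.3681]
AᵀP(A−BK) = [0.3990 1.2250; 1.2250 7.2638]
P' = Q + AᵀP(A−BK) = [0.6490 1.2250; 1.2250 11.2638]
tr(P') = 11.9128

11.9128


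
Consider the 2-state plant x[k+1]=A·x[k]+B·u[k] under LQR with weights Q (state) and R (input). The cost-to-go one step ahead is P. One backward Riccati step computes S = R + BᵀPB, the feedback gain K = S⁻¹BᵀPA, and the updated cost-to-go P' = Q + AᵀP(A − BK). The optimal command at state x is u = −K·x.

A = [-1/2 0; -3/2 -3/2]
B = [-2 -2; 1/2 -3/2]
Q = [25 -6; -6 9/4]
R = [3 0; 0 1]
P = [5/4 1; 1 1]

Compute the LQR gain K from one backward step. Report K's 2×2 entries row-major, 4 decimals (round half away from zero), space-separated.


0.0200 -0.0150 0.5000 0.3750

BᵀP = [-2.0000 -1.5000; -4.0000 -3.5000]
S = R + BᵀPB = [3 0; 0 1] + [3.2500 6.2500; 6.2500 13.2500] = [6.2500 6.2500; 6.2500 14.2500]
BᵀPA = [3.2500 2.2500; 7.2500 5.2500]
K = S⁻¹·BᵀPA = [0.0200 -0.0150; 0.5000 0.3750]
A−BK = [0.5400 0.7200; -0.7600 -0.9300]
AᵀP(A−BK) = [0.3725 0.3300; 0.3300 0.3150]
P' = Q + AᵀP(A−BK) = [25.3725 -5.6700; -5.6700 2.5650]
tr(P') = 27.9375


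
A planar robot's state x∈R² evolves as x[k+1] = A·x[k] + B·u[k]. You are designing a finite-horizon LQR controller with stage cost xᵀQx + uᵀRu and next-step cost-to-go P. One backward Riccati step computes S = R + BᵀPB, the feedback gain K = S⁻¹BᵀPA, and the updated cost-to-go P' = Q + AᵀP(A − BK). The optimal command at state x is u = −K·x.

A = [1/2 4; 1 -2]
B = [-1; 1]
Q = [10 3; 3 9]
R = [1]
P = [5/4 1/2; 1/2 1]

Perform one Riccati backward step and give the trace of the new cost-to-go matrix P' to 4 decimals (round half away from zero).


29.6944

BᵀP = [-0.7500 0.5000]
S = R + BᵀPB = [1] + [1.2500] = [2.2500]
BᵀPA = [0.1250 -4.0000]
K = S⁻¹·BᵀPA = [0.0556 -1.7778]
A−BK = [0.5556 2.2222; 0.9444 -0.2222]
AᵀP(A−BK) = [1.8056 2.2222; 2.2222 8.8889]
P' = Q + AᵀP(A−BK) = [11.8056 5.2222; 5.2222 17.8889]
tr(P') = 29.6944


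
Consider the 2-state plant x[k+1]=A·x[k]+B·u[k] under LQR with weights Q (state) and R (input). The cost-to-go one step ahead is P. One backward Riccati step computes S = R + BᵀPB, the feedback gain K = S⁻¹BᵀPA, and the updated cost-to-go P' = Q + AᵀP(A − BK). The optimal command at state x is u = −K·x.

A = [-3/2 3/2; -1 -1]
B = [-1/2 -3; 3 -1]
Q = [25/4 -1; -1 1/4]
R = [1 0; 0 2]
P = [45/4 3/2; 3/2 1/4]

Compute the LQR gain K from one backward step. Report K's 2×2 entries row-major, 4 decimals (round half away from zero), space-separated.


-0.0282 -0.1668 0.5131 -0.4228

BᵀP = [-1.1250 0.0000; -35.2500 -4.7500]
S = R + BᵀPB = [1 0; 0 2] + [0.5625 3.3750; 3.3750 110.5000] = [1.5625 3.3750; 3.3750 112.5000]
BᵀPA = [1.6875 -1.6875; 57.6250 -48.1250]
K = S⁻¹·BᵀPA = [-0.0282 -0.1668; 0.5131 -0.4228]
A−BK = [0.0251 0.1483; -0.4022 -0.9223]
AᵀP(A−BK) = [0.5445 -0.4187; -0.4187 0.4350]
P' = Q + AᵀP(A−BK) = [6.7945 -1.4187; -1.4187 0.6850]
tr(P') = 7.4796


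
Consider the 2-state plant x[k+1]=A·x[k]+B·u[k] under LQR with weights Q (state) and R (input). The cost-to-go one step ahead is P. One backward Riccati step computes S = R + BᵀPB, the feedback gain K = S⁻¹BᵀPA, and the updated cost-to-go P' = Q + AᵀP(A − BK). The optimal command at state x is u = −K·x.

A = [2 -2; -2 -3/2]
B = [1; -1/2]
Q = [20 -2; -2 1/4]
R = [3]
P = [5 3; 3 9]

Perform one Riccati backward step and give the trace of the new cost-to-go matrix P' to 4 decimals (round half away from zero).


93.5948

BᵀP = [3.5000 -1.5000]
S = R + BᵀPB = [3] + [4.2500] = [7.2500]
BᵀPA = [10.0000 -4.7500]
K = S⁻¹·BᵀPA = [1.3793 -0.6552]
A−BK = [0.6207 -1.3448; -1.3103 -1.8276]
AᵀP(A−BK) = [18.2069 16.5517; 16.5517 55.1379]
P' = Q + AᵀP(A−BK) = [38.2069 14.5517; 14.5517 55.3879]
tr(P') = 93.5948


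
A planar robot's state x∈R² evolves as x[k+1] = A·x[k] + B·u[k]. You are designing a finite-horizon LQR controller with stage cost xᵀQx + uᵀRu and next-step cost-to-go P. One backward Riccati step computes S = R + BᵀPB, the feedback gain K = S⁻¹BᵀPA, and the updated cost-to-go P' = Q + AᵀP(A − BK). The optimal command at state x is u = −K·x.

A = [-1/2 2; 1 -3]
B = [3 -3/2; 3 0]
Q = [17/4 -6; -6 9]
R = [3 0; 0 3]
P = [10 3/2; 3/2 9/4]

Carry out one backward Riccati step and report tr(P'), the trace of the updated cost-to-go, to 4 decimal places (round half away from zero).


BᵀP = [34.5000 11.2500; -15.0000 -2.2500]
S = R + BᵀPB = [3 0; 0 3] + [137.2500 -51.7500; -51.7500 22.5000] = [140.2500 -51.7500; -51.7500 25.5000]
BᵀPA = [-6.0000 35.2500; 5.2500 -23.2500]
K = S⁻¹·BᵀPA = [0.1321 -0.3388; 0.4740 -1.5992]
A−BK = [-0.1853 0.6174; 0.6036 -1.9837]
AᵀP(A−BK) = [1.5542 -5.1365; -5.1365 17.0088]
P' = Q + AᵀP(A−BK) = [5.8042 -11.1365; -11.1365 26.0088]
tr(P') = 31.8129

31.8129


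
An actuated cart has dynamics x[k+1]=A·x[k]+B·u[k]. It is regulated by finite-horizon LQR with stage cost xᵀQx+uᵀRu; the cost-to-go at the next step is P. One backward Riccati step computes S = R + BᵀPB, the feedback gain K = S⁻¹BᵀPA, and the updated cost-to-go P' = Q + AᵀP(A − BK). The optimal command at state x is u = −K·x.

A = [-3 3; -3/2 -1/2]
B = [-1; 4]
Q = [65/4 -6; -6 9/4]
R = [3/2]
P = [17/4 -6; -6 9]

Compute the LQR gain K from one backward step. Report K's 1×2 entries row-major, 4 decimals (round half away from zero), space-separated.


0.1100 -0.5348

BᵀP = [-28.2500 42.0000]
S = R + BᵀPB = [3/2] + [196.2500] = [197.7500]
BᵀPA = [21.7500 -105.7500]
K = S⁻¹·BᵀPA = [0.1100 -0.5348]
A−BK = [-2.8900 2.4652; -1.9399 1.6391]
AᵀP(A−BK) = [2.1078 -1.8688; -1.8688 1.9485]
P' = Q + AᵀP(A−BK) = [18.3578 -7.8688; -7.8688 4.1985]
tr(P') = 22.5563


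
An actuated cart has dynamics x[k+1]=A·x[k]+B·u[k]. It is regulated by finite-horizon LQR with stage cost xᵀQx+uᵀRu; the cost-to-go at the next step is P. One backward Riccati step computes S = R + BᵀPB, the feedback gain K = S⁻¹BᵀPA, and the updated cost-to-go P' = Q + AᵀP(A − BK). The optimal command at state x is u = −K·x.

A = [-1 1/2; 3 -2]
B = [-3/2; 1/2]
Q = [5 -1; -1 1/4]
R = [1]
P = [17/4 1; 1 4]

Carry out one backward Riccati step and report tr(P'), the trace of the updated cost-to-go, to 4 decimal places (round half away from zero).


BᵀP = [-5.8750 0.5000]
S = R + BᵀPB = [1] + [9.0625] = [10.0625]
BᵀPA = [7.3750 -3.9375]
K = S⁻¹·BᵀPA = [0.7329 -0.3913]
A−BK = [0.0994 -0.0870; 2.6335 -1.8043]
AᵀP(A−BK) = [28.8447 -19.7391; -19.7391 13.5217]
P' = Q + AᵀP(A−BK) = [33.8447 -20.7391; -20.7391 13.7717]
tr(P') = 47.6165

47.6165


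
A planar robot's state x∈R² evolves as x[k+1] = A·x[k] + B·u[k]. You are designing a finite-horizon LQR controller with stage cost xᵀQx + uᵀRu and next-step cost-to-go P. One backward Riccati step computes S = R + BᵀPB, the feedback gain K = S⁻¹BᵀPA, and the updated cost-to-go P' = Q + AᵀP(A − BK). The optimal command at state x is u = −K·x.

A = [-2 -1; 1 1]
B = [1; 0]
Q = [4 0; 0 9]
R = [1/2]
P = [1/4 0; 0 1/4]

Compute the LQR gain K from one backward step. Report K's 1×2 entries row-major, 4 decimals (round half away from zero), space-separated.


-0.6667 -0.3333

BᵀP = [0.2500 0.0000]
S = R + BᵀPB = [1/2] + [0.2500] = [0.7500]
BᵀPA = [-0.5000 -0.2500]
K = S⁻¹·BᵀPA = [-0.6667 -0.3333]
A−BK = [-1.3333 -0.6667; 1.0000 1.0000]
AᵀP(A−BK) = [0.9167 0.5833; 0.5833 0.4167]
P' = Q + AᵀP(A−BK) = [4.9167 0.5833; 0.5833 9.4167]
tr(P') = 14.3333


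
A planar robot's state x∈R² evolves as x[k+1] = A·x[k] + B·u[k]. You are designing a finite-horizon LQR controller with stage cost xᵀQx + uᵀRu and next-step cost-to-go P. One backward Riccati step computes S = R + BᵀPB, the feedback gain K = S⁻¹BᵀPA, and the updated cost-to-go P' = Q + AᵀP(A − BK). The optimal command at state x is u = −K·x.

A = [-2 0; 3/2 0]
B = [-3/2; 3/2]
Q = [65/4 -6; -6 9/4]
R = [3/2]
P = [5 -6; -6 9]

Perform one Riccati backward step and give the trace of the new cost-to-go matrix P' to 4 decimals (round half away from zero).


20.4906

BᵀP = [-16.5000 22.5000]
S = R + BᵀPB = [3/2] + [58.5000] = [60.0000]
BᵀPA = [66.7500 0.0000]
K = S⁻¹·BᵀPA = [1.1125 0.0000]
A−BK = [-0.3313 0.0000; -0.1688 0.0000]
AᵀP(A−BK) = [1.9906 0.0000; 0.0000 0.0000]
P' = Q + AᵀP(A−BK) = [18.2406 -6.0000; -6.0000 2.2500]
tr(P') = 20.4906


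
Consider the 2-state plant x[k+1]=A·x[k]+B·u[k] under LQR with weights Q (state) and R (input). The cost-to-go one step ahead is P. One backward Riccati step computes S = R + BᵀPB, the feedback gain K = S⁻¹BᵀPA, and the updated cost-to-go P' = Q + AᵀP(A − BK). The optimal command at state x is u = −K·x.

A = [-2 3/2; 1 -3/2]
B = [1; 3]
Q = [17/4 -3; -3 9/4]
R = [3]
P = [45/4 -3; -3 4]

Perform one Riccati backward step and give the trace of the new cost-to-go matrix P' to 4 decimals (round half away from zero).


BᵀP = [2.2500 9.0000]
S = R + BᵀPB = [3] + [29.2500] = [32.2500]
BᵀPA = [4.5000 -10.1250]
K = S⁻¹·BᵀPA = [0.1395 -0.3140]
A−BK = [-2.1395 1.8140; 0.5814 -0.5581]
AᵀP(A−BK) = [60.3721 -51.8372; -51.8372 44.6337]
P' = Q + AᵀP(A−BK) = [64.6221 -54.8372; -54.8372 46.8837]
tr(P') = 111.5058

111.5058


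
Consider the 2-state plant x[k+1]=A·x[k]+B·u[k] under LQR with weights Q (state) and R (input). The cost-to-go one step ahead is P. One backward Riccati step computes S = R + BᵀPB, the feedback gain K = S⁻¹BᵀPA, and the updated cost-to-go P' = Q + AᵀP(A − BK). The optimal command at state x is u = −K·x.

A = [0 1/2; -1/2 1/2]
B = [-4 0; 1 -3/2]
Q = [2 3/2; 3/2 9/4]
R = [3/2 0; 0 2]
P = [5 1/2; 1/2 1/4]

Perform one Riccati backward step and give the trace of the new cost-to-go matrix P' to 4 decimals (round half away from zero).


4.3863

BᵀP = [-19.5000 -1.7500; -0.7500 -0.3750]
S = R + BᵀPB = [3/2 0; 0 2] + [76.2500 2.6250; 2.6250 0.5625] = [77.7500 2.6250; 2.6250 2.5625]
BᵀPA = [0.8750 -10.6250; 0.1875 -0.5625]
K = S⁻¹·BᵀPA = [0.0091 -0.1339; 0.0639 -0.0824]
A−BK = [0.0364 -0.0355; -0.4133 0.5103]
AᵀP(A−BK) = [0.0426 -0.0549; -0.0549 0.0937]
P' = Q + AᵀP(A−BK) = [2.0426 1.4451; 1.4451 2.3437]
tr(P') = 4.3863


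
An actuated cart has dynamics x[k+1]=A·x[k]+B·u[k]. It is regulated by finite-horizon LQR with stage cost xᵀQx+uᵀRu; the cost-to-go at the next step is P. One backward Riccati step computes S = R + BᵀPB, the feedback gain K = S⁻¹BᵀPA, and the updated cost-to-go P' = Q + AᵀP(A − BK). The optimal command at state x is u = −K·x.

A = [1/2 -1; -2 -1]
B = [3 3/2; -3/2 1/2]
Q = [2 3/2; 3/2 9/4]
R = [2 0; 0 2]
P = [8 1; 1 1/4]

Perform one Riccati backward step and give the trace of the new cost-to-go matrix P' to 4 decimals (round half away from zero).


BᵀP = [22.5000 2.6250; 12.5000 1.6250]
S = R + BᵀPB = [2 0; 0 2] + [63.5625 35.0625; 35.0625 19.5625] = [65.5625 35.0625; 35.0625 21.5625]
BᵀPA = [6.0000 -25.1250; 3.0000 -14.1250]
K = S⁻¹·BᵀPA = [0.1312 -0.2523; -0.0743 -0.2448]
A−BK = [0.2177 0.1241; -1.7660 -1.2560]
AᵀP(A−BK) = [0.4354 0.2482; 0.2482 0.4530]
P' = Q + AᵀP(A−BK) = [2.4354 1.7482; 1.7482 2.7030]
tr(P') = 5.1384

5.1384


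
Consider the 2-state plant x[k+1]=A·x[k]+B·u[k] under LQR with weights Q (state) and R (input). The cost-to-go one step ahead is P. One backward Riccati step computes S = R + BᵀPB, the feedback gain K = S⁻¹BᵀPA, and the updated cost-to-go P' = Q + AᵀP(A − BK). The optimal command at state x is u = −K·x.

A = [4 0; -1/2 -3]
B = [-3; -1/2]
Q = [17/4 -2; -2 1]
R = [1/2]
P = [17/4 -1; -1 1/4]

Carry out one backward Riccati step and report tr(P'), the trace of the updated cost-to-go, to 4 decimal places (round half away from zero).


6.4503

BᵀP = [-12.2500 2.8750]
S = R + BᵀPB = [1/2] + [35.3125] = [35.8125]
BᵀPA = [-50.4375 -8.6250]
K = S⁻¹·BᵀPA = [-1.4084 -0.2408]
A−BK = [-0.2251 -0.7225; -1.2042 -3.1204]
AᵀP(A−BK) = [1.0275 0.2277; 0.2277 0.1728]
P' = Q + AᵀP(A−BK) = [5.2775 -1.7723; -1.7723 1.1728]
tr(P') = 6.4503


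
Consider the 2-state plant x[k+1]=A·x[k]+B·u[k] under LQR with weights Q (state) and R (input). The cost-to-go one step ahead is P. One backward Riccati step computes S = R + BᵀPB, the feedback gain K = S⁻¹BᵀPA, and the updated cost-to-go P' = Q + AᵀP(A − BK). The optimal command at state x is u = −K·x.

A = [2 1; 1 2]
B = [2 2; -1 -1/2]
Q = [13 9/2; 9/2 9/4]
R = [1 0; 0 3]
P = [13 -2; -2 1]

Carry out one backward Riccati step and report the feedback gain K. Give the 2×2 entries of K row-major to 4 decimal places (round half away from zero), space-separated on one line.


BᵀP = [28.0000 -5.0000; 27.0000 -4.5000]
S = R + BᵀPB = [1 0; 0 3] + [61.0000 58.5000; 58.5000 56.2500] = [62.0000 58.5000; 58.5000 59.2500]
BᵀPA = [51.0000 18.0000; 49.5000 18.0000]
K = S⁻¹·BᵀPA = [0.5015 0.0537; 0.3403 0.2507]
A−BK = [0.3164 0.3910; 1.6716 2.1791]
AᵀP(A−BK) = [2.5791 2.8478; 2.8478 3.5194]
P' = Q + AᵀP(A−BK) = [15.5791 7.3478; 7.3478 5.7694]
tr(P') = 21.3485

0.5015 0.0537 0.3403 0.2507


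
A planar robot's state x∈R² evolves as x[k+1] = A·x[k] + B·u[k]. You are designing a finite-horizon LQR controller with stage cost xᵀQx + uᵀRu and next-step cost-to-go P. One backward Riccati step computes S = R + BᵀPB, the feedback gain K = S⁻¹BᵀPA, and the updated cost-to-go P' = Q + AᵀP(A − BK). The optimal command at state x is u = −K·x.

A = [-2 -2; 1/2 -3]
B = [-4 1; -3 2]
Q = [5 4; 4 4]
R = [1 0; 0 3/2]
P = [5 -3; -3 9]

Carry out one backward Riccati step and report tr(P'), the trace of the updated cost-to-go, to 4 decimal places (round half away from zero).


BᵀP = [-11.0000 -15.0000; -1.0000 15.0000]
S = R + BᵀPB = [1 0; 0 3/2] + [89.0000 -41.0000; -41.0000 29.0000] = [90.0000 -41.0000; -41.0000 30.5000]
BᵀPA = [14.5000 67.0000; 9.5000 -43.0000]
K = S⁻¹·BᵀPA = [0.7817 0.2636; 1.3623 -1.0555]
A−BK = [-0.2354 0.1100; 0.1205 -0.0982]
AᵀP(A−BK) = [3.9731 -2.2958; -2.2958 1.9525]
P' = Q + AᵀP(A−BK) = [8.9731 1.7042; 1.7042 5.9525]
tr(P') = 14.9256

14.9256


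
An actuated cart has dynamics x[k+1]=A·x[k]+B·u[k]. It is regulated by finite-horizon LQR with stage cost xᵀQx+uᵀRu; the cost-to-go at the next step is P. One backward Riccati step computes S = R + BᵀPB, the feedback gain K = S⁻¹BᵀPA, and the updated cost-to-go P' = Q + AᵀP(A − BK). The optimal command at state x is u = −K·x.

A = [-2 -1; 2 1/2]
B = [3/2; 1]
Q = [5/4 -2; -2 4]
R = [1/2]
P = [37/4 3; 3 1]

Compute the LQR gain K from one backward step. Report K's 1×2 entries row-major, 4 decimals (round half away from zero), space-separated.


-0.7265 -0.4511

BᵀP = [16.8750 5.5000]
S = R + BᵀPB = [1/2] + [30.8125] = [31.3125]
BᵀPA = [-22.7500 -14.1250]
K = S⁻¹·BᵀPA = [-0.7265 -0.4511]
A−BK = [-0.9102 -0.3234; 2.7265 0.9511]
AᵀP(A−BK) = [0.4711 0.2375; 0.2375 0.1282]
P' = Q + AᵀP(A−BK) = [1.7211 -1.7625; -1.7625 4.1282]
tr(P') = 5.8493


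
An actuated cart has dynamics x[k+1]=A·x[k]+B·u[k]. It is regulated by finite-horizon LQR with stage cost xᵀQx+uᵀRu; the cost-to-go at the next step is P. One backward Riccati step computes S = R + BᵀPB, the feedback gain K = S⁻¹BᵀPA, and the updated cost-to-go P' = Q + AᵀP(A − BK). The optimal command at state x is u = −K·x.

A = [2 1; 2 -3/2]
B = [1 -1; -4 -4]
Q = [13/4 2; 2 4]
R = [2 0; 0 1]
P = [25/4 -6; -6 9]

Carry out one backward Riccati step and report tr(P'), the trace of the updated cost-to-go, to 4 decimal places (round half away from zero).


10.1603

BᵀP = [30.2500 -42.0000; 17.7500 -30.0000]
S = R + BᵀPB = [2 0; 0 1] + [198.2500 137.7500; 137.7500 102.2500] = [200.2500 137.7500; 137.7500 103.2500]
BᵀPA = [-23.5000 93.2500; -24.5000 62.7500]
K = S⁻¹·BᵀPA = [0.5577 0.5787; -0.9813 -0.1643]
A−BK = [0.4610 0.2569; 0.3055 0.1575]
AᵀP(A−BK) = [2.0632 1.0735; 1.0735 0.8471]
P' = Q + AᵀP(A−BK) = [5.3132 3.0735; 3.0735 4.8471]
tr(P') = 10.1603


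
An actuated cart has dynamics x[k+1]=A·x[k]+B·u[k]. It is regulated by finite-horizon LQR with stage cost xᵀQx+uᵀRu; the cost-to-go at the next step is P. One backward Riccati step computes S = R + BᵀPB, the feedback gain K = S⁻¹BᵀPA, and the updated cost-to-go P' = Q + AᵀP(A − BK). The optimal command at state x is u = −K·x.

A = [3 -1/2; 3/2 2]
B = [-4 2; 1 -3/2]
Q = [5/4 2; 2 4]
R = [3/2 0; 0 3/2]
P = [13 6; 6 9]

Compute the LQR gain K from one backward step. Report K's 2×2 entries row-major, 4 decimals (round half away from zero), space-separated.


BᵀP = [-46.0000 -15.0000; 17.0000 -1.5000]
S = R + BᵀPB = [3/2 0; 0 3/2] + [169.0000 -69.5000; -69.5000 36.2500] = [170.5000 -69.5000; -69.5000 37.7500]
BᵀPA = [-160.5000 -7.0000; 48.7500 -11.5000]
K = S⁻¹·BᵀPA = [-1.6629 -0.6622; -1.7700 -1.5237]
A−BK = [-0.1114 -0.1012; 0.5078 0.3766]
AᵀP(A−BK) = [10.6506 7.0048; 7.0048 5.0924]
P' = Q + AᵀP(A−BK) = [11.9006 9.0048; 9.0048 9.0924]
tr(P') = 20.9930

-1.6629 -0.6622 -1.7700 -1.5237


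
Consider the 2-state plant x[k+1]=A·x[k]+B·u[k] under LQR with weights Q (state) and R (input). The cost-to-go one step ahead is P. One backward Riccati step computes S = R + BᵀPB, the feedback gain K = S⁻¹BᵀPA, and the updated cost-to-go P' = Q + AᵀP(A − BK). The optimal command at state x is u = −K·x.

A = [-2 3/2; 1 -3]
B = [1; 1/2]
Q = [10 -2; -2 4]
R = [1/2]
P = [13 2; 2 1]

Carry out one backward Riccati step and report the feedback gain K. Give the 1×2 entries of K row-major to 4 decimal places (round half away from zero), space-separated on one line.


-1.6190 0.8571

BᵀP = [14.0000 2.5000]
S = R + BᵀPB = [1/2] + [15.2500] = [15.7500]
BᵀPA = [-25.5000 13.5000]
K = S⁻¹·BᵀPA = [-1.6190 0.8571]
A−BK = [-0.3810 0.6429; 1.8095 -3.4286]
AᵀP(A−BK) = [3.7143 -5.1429; -5.1429 8.6786]
P' = Q + AᵀP(A−BK) = [13.7143 -7.1429; -7.1429 12.6786]
tr(P') = 26.3929


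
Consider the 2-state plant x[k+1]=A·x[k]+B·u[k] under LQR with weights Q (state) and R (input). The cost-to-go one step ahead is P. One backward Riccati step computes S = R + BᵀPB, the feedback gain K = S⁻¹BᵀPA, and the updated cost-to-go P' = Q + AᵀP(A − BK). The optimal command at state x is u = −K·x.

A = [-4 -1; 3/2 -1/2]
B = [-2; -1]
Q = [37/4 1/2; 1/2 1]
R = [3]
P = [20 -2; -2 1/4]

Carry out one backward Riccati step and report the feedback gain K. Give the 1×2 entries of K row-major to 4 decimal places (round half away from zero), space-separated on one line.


BᵀP = [-38.0000 3.7500]
S = R + BᵀPB = [3] + [72.2500] = [75.2500]
BᵀPA = [157.6250 36.1250]
K = S⁻¹·BᵀPA = [2.0947 0.4801]
A−BK = [0.1894 -0.0399; 3.5947 -0.0199]
AᵀP(A−BK) = [14.3879 3.1420; 3.1420 0.7201]
P' = Q + AᵀP(A−BK) = [23.6379 3.6420; 3.6420 1.7201]
tr(P') = 25.3580

2.0947 0.4801


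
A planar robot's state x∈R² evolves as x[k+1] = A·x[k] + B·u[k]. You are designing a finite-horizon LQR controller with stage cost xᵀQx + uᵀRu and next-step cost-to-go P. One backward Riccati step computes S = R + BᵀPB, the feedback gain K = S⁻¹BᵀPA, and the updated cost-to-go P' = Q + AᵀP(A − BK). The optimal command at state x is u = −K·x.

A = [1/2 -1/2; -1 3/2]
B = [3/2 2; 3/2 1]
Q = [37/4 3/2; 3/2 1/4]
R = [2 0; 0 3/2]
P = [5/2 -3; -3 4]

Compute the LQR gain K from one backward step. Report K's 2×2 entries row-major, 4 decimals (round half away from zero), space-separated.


BᵀP = [-0.7500 1.5000; 2.0000 -2.0000]
S = R + BᵀPB = [2 0; 0 3/2] + [1.1250 0.0000; 0.0000 2.0000] = [3.1250 0.0000; 0.0000 3.5000]
BᵀPA = [-1.8750 2.6250; 3.0000 -4.0000]
K = S⁻¹·BᵀPA = [-0.6000 0.8400; 0.8571 -1.1429]
A−BK = [-0.3143 0.5257; -0.9571 1.3829]
AᵀP(A−BK) = [3.9286 -5.3714; -5.3714 7.3486]
P' = Q + AᵀP(A−BK) = [13.1786 -3.8714; -3.8714 7.5986]
tr(P') = 20.7771

-0.6000 0.8400 0.8571 -1.1429


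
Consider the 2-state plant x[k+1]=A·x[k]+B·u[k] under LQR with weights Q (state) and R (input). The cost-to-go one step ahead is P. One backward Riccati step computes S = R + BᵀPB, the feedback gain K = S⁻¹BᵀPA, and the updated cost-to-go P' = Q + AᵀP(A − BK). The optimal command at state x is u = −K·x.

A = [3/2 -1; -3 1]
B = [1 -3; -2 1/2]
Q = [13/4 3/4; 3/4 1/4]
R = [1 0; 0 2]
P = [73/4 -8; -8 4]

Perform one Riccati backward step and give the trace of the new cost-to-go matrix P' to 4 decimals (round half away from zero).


BᵀP = [34.2500 -16.0000; -58.7500 26.0000]
S = R + BᵀPB = [1 0; 0 2] + [66.2500 -110.7500; -110.7500 189.2500] = [67.2500 -110.7500; -110.7500 191.2500]
BᵀPA = [99.3750 -50.2500; -166.1250 84.7500]
K = S⁻¹·BᵀPA = [1.0187 -0.3763; -0.2787 0.2253]
A−BK = [-0.3549 0.0520; -0.8233 0.1349]
AᵀP(A−BK) = [1.5280 -0.5644; -0.5644 0.2529]
P' = Q + AᵀP(A−BK) = [4.7780 0.1856; 0.1856 0.5029]
tr(P') = 5.2809

5.2809


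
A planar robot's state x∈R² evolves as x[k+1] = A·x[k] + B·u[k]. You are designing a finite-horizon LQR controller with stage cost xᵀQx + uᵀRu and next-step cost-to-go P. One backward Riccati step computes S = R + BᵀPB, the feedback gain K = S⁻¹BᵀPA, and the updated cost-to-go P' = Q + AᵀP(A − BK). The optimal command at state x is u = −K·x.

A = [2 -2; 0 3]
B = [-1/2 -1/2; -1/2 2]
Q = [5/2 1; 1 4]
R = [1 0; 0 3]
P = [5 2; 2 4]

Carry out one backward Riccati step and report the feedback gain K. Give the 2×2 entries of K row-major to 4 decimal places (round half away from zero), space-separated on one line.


-1.9804 0.8627 -0.3333 1.3333

BᵀP = [-3.5000 -3.0000; 1.5000 7.0000]
S = R + BᵀPB = [1 0; 0 3] + [3.2500 -4.2500; -4.2500 13.2500] = [4.2500 -4.2500; -4.2500 16.2500]
BᵀPA = [-7.0000 -2.0000; 3.0000 18.0000]
K = S⁻¹·BᵀPA = [-1.9804 0.8627; -0.3333 1.3333]
A−BK = [0.8431 -0.9020; -0.3235 0.7647]
AᵀP(A−BK) = [7.1373 -5.9608; -5.9608 9.7255]
P' = Q + AᵀP(A−BK) = [9.6373 -4.9608; -4.9608 13.7255]
tr(P') = 23.3627


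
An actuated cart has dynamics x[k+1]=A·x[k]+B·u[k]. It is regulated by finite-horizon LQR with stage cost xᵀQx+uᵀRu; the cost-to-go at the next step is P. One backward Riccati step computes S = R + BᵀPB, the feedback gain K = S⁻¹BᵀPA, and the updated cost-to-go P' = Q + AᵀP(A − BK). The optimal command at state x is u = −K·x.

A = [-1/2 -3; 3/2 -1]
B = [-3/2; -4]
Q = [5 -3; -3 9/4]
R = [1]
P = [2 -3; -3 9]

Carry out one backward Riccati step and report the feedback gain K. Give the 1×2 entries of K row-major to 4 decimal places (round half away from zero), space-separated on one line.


BᵀP = [9.0000 -31.5000]
S = R + BᵀPB = [1] + [112.5000] = [113.5000]
BᵀPA = [-51.7500 4.5000]
K = S⁻¹·BᵀPA = [-0.4559 0.0396]
A−BK = [-1.1839 -2.9405; -0.3238 -0.8414]
AᵀP(A−BK) = [1.6547 3.5518; 3.5518 8.8216]
P' = Q + AᵀP(A−BK) = [6.6547 0.5518; 0.5518 11.0716]
tr(P') = 17.7263

-0.4559 0.0396


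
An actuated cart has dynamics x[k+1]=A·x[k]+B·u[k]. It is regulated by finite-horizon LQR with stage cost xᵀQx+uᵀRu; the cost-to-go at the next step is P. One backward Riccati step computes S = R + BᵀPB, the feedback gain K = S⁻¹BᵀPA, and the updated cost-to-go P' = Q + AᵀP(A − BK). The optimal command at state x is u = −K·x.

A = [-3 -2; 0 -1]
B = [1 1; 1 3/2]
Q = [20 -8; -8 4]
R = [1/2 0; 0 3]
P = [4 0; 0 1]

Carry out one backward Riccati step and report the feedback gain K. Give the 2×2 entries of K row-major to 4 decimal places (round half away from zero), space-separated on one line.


BᵀP = [4.0000 1.0000; 4.0000 1.5000]
S = R + BᵀPB = [1/2 0; 0 3] + [5.0000 5.5000; 5.5000 6.2500] = [5.5000 5.5000; 5.5000 9.2500]
BᵀPA = [-12.0000 -9.0000; -12.0000 -9.5000]
K = S⁻¹·BᵀPA = [-2.1818 -1.5030; 0.0000 -0.1333]
A−BK = [-0.8182 -0.3636; 2.1818 0.7030]
AᵀP(A−BK) = [9.8182 4.3636; 4.3636 2.2061]
P' = Q + AᵀP(A−BK) = [29.8182 -3.6364; -3.6364 6.2061]
tr(P') = 36.0242

-2.1818 -1.5030 0.0000 -0.1333


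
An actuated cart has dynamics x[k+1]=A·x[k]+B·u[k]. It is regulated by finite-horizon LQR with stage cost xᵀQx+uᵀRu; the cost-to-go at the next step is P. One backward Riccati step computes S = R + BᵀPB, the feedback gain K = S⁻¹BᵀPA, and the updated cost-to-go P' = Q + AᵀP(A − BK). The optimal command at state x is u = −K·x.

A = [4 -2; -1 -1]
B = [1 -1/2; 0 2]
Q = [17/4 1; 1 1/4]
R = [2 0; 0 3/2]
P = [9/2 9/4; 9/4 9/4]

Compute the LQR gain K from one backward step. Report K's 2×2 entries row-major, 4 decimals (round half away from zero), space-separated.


2.4136 -1.5136 0.0273 -0.6273

BᵀP = [4.5000 2.2500; 2.2500 3.3750]
S = R + BᵀPB = [2 0; 0 3/2] + [4.5000 2.2500; 2.2500 5.6250] = [6.5000 2.2500; 2.2500 7.1250]
BᵀPA = [15.7500 -11.2500; 5.6250 -7.8750]
K = S⁻¹·BᵀPA = [2.4136 -1.5136; 0.0273 -0.6273]
A−BK = [1.6000 -0.8000; -1.0545 0.2545]
AᵀP(A−BK) = [18.0818 -10.8818; -10.8818 7.2818]
P' = Q + AᵀP(A−BK) = [22.3318 -9.8818; -9.8818 7.5318]
tr(P') = 29.8636


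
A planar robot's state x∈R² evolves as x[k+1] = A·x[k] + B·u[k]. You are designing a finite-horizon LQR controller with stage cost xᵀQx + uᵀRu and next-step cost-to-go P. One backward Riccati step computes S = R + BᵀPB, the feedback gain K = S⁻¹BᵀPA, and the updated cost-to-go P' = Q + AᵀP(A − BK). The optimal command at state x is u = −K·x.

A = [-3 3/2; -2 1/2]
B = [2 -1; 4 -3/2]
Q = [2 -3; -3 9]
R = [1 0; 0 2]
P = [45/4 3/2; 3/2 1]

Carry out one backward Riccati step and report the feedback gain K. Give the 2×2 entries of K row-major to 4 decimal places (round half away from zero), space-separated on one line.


-0.8869 0.3857 0.5955 -0.3354

BᵀP = [28.5000 7.0000; -13.5000 -3.0000]
S = R + BᵀPB = [1 0; 0 2] + [85.0000 -39.0000; -39.0000 18.0000] = [86.0000 -39.0000; -39.0000 20.0000]
BᵀPA = [-99.5000 46.2500; 46.5000 -21.7500]
K = S⁻¹·BᵀPA = [-0.8869 0.3857; 0.5955 -0.3354]
A−BK = [-0.6307 0.3932; 2.4410 -1.5459]
AᵀP(A−BK) = [7.3103 -4.4026; -4.4026 2.6793]
P' = Q + AᵀP(A−BK) = [9.3103 -7.4026; -7.4026 11.6793]
tr(P') = 20.9896
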